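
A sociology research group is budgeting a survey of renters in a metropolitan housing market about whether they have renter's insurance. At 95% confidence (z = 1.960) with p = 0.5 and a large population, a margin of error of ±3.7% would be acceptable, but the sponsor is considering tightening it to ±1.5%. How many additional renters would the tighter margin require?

3567

At ±3.7%: n = 1.960² × 0.2500 / 0.037² ≈ 701.53 → 702.
At ±1.5%: n = 1.960² × 0.2500 / 0.015² ≈ 4268.44 → 4269.
Additional respondents: 4269 − 702 = 3567.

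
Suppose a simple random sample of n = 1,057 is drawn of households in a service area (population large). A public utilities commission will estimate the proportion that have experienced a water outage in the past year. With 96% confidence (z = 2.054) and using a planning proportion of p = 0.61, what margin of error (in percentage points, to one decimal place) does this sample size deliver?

SE(p̂) = √[p(1−p)/n] = √[0.2379/1057] = 0.01500.
E = z × SE = 2.054 × 0.01500 = 0.03081, or 3.1 percentage points.

3.1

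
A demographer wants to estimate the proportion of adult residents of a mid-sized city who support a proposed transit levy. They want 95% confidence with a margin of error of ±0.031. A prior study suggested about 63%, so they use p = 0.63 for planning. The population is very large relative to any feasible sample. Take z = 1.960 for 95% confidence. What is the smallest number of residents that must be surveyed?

With p = 0.63, p(1−p) = 0.2331.
n = z²·p(1−p)/E² = 1.960² × 0.2331 / 0.031² = 3.8416 × 0.2331 / 0.000961 ≈ 931.82.
Rounding up gives n = 932.

932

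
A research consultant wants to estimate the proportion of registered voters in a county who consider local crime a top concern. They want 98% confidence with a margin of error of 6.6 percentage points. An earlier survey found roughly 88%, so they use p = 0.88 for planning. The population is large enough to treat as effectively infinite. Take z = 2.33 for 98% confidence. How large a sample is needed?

With p = 0.88, p(1−p) = 0.1056.
n = z²·p(1−p)/E² = 2.33² × 0.1056 / 0.066² = 5.4289 × 0.1056 / 0.004356 ≈ 131.61.
Rounding up gives n = 132.

132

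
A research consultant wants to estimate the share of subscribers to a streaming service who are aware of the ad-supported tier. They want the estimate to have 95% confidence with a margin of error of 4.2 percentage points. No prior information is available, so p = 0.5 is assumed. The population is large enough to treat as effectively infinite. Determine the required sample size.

545

For 95% confidence, z = 1.960.
With p = 0.5, p(1−p) = 0.25.
n = z²·p(1−p)/E² = 1.960² × 0.2500 / 0.042² = 3.8416 × 0.2500 / 0.001764 ≈ 544.44.
Rounding up gives n = 545.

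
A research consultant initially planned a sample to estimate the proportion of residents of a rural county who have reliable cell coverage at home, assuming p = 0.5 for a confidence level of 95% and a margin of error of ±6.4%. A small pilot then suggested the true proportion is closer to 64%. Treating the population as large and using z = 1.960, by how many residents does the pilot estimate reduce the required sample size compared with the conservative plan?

Conservative (p = 0.5): n = 1.960² × 0.25 / 0.064² ≈ 234.47 → 235.
Using p = 0.64: p(1−p) = 0.2304, so n = 1.960² × 0.2304 / 0.064² ≈ 216.09 → 217.
Reduction: 235 − 217 = 18.

18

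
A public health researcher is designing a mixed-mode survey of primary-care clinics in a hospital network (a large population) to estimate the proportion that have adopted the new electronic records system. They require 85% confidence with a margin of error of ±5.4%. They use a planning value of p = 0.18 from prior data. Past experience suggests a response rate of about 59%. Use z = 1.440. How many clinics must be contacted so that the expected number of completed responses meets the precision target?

Completed interviews needed: n₀ = 1.440² × 0.1476 / 0.054² ≈ 104.96 → 105.
At a 59% response rate, contacts needed = 105 / 0.59 ≈ 177.97 → 178.

178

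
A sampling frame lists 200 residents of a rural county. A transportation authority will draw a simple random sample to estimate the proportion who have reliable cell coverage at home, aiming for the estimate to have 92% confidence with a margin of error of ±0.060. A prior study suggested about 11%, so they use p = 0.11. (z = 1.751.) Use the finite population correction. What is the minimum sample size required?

60

Unadjusted: n₀ = 1.751² × 0.11 × 0.89 / 0.060² ≈ 83.38, so n₀ = 84.
Finite population correction with N = 200: n = n₀ / (1 + (n₀−1)/N) = 84 / (1 + 83/200) = 84 / 1.4150 ≈ 59.36.
Rounding up, n = 60.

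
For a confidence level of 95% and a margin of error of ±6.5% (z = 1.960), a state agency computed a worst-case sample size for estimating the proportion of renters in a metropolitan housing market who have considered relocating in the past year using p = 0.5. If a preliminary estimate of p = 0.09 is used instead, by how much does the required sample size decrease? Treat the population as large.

153

Conservative (p = 0.5): n = 1.960² × 0.25 / 0.065² ≈ 227.31 → 228.
Using p = 0.09: p(1−p) = 0.0819, so n = 1.960² × 0.0819 / 0.065² ≈ 74.47 → 75.
Reduction: 228 − 75 = 153.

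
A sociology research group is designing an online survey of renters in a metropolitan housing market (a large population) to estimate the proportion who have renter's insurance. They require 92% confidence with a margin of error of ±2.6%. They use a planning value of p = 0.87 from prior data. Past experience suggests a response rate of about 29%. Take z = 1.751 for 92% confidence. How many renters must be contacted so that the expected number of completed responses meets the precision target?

1769

Completed interviews needed: n₀ = 1.751² × 0.1131 / 0.026² ≈ 512.97 → 513.
At a 29% response rate, contacts needed = 513 / 0.29 ≈ 1768.97 → 1769.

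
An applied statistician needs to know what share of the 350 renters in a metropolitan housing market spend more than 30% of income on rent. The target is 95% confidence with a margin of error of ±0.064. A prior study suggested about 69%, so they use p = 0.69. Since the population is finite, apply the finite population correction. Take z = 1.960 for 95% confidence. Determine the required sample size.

Unadjusted: n₀ = 1.960² × 0.69 × 0.31 / 0.064² ≈ 200.61, so n₀ = 201.
Finite population correction with N = 350: n = n₀ / (1 + (n₀−1)/N) = 201 / (1 + 200/350) = 201 / 1.5714 ≈ 127.91.
Rounding up, n = 128.

128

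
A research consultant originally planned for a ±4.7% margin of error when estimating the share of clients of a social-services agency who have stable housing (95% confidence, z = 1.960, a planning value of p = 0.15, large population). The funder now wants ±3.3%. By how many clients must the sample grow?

228

At ±4.7%: n = 1.960² × 0.1275 / 0.047² ≈ 221.73 → 222.
At ±3.3%: n = 1.960² × 0.1275 / 0.033² ≈ 449.77 → 450.
Additional respondents: 450 − 222 = 228.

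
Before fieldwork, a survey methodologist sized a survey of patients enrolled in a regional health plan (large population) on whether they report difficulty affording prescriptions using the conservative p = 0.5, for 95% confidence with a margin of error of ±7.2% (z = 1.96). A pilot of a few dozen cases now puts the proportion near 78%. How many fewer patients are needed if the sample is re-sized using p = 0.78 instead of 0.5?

Conservative (p = 0.5): n = 1.96² × 0.25 / 0.072² ≈ 185.26 → 186.
Using p = 0.78: p(1−p) = 0.1716, so n = 1.96² × 0.1716 / 0.072² ≈ 127.16 → 128.
Reduction: 186 − 128 = 58.

58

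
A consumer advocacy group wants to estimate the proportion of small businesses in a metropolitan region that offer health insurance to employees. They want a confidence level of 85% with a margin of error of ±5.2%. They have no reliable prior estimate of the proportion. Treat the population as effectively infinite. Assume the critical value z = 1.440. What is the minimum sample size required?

192

With no prior estimate, use p = 0.5, giving p(1−p) = 0.25.
n = z²·p(1−p)/E² = 1.440² × 0.2500 / 0.052² = 2.0736 × 0.2500 / 0.002704 ≈ 191.72.
Rounding up gives n = 192.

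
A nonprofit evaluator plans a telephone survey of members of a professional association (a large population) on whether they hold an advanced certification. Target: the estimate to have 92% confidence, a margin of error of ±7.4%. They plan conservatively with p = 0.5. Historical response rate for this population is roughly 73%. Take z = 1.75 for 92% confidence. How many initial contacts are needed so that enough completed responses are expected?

Completed interviews needed: n₀ = 1.75² × 0.2500 / 0.074² ≈ 139.81 → 140.
At a 73% response rate, contacts needed = 140 / 0.73 ≈ 191.78 → 192.

192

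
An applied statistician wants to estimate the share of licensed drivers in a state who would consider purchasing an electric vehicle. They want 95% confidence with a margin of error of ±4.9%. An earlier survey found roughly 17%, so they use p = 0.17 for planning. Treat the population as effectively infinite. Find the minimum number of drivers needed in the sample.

For 95% confidence, z = 1.960.
With p = 0.17, p(1−p) = 0.1411.
n = z²·p(1−p)/E² = 1.960² × 0.1411 / 0.049² = 3.8416 × 0.1411 / 0.002401 ≈ 225.76.
Rounding up gives n = 226.

226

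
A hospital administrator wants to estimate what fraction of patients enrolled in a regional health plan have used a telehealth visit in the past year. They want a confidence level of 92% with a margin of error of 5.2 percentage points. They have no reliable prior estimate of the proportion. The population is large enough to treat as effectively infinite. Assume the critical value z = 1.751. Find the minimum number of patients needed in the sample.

284

With no prior estimate, use p = 0.5, giving p(1−p) = 0.25.
n = z²·p(1−p)/E² = 1.751² × 0.2500 / 0.052² = 3.0660 × 0.2500 / 0.002704 ≈ 283.47.
Rounding up gives n = 284.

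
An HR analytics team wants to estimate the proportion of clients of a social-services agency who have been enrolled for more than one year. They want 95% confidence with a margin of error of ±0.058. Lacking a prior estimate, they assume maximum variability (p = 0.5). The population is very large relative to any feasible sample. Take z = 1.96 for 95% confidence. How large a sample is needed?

With p = 0.5, p(1−p) = 0.25.
n = z²·p(1−p)/E² = 1.96² × 0.2500 / 0.058² = 3.8416 × 0.2500 / 0.003364 ≈ 285.49.
Rounding up gives n = 286.

286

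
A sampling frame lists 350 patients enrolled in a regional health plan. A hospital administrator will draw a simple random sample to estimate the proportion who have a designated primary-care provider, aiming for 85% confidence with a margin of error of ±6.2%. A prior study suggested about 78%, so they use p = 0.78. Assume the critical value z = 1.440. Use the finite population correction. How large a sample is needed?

Unadjusted: n₀ = 1.440² × 0.78 × 0.22 / 0.062² ≈ 92.57, so n₀ = 93.
Finite population correction with N = 350: n = n₀ / (1 + (n₀−1)/N) = 93 / (1 + 92/350) = 93 / 1.2629 ≈ 73.64.
Rounding up, n = 74.

74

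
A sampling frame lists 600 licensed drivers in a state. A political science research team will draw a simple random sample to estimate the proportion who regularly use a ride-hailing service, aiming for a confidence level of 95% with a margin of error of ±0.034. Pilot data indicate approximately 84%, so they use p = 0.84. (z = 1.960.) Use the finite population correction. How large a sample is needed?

Unadjusted: n₀ = 1.960² × 0.84 × 0.16 / 0.034² ≈ 446.64, so n₀ = 447.
Finite population correction with N = 600: n = n₀ / (1 + (n₀−1)/N) = 447 / (1 + 446/600) = 447 / 1.7433 ≈ 256.41.
Rounding up, n = 257.

257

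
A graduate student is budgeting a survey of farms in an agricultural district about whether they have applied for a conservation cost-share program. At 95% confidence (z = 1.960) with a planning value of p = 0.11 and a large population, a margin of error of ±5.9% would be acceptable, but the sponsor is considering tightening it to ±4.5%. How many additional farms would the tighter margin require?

At ±5.9%: n = 1.960² × 0.0979 / 0.059² ≈ 108.04 → 109.
At ±4.5%: n = 1.960² × 0.0979 / 0.045² ≈ 185.72 → 186.
Additional respondents: 186 − 109 = 77.

77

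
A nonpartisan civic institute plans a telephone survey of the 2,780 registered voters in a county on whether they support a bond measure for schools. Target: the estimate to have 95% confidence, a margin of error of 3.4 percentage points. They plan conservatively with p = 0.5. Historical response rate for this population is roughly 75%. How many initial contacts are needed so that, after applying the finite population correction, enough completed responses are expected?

854

For 95% confidence, z = 1.960.
Completed interviews needed (unadjusted): n₀ = 1.960² × 0.2500 / 0.034² ≈ 830.80 → 831.
FPC for N = 2,780: n = 831 / (1 + 830/2780) = 831 / 1.2986 ≈ 639.94 → 640.
At a 75% response rate, contacts needed = 640 / 0.75 ≈ 853.33 → 854.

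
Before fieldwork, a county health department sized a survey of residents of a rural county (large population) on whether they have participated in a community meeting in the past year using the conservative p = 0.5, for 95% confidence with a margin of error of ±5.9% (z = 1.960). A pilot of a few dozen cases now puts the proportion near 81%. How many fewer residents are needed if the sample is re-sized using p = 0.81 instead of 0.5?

106

Conservative (p = 0.5): n = 1.960² × 0.25 / 0.059² ≈ 275.90 → 276.
Using p = 0.81: p(1−p) = 0.1539, so n = 1.960² × 0.1539 / 0.059² ≈ 169.84 → 170.
Reduction: 276 − 170 = 106.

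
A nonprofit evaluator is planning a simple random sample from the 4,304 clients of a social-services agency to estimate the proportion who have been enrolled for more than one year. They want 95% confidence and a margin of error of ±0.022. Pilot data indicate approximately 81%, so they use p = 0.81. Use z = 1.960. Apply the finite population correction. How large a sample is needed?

Unadjusted: n₀ = 1.960² × 0.81 × 0.19 / 0.022² ≈ 1221.53, so n₀ = 1222.
Finite population correction with N = 4,304: n = n₀ / (1 + (n₀−1)/N) = 1222 / (1 + 1221/4304) = 1222 / 1.2837 ≈ 951.94.
Rounding up, n = 952.

952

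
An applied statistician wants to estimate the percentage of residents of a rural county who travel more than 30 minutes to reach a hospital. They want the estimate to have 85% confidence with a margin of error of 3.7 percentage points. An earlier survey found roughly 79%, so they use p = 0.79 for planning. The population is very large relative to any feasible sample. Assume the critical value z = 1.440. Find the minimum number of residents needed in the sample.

252

With p = 0.79, p(1−p) = 0.1659.
n = z²·p(1−p)/E² = 1.440² × 0.1659 / 0.037² = 2.0736 × 0.1659 / 0.001369 ≈ 251.29.
Rounding up gives n = 252.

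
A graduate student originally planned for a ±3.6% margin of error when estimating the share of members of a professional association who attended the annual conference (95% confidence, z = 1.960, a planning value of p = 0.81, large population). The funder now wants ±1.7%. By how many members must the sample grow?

At ±3.6%: n = 1.960² × 0.1539 / 0.036² ≈ 456.19 → 457.
At ±1.7%: n = 1.960² × 0.1539 / 0.017² ≈ 2045.75 → 2046.
Additional respondents: 2046 − 457 = 1589.

1589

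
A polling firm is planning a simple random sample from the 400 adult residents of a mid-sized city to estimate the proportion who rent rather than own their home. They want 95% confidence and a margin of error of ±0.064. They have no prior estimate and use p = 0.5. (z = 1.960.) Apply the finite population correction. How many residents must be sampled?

149

Unadjusted: n₀ = 1.960² × 0.50 × 0.50 / 0.064² ≈ 234.47, so n₀ = 235.
Finite population correction with N = 400: n = n₀ / (1 + (n₀−1)/N) = 235 / (1 + 234/400) = 235 / 1.5850 ≈ 148.26.
Rounding up, n = 149.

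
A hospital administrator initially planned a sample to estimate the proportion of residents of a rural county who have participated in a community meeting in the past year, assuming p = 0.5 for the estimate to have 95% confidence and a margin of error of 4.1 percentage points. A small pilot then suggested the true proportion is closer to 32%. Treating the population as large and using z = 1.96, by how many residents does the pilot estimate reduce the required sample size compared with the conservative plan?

Conservative (p = 0.5): n = 1.96² × 0.25 / 0.041² ≈ 571.33 → 572.
Using p = 0.32: p(1−p) = 0.2176, so n = 1.96² × 0.2176 / 0.041² ≈ 497.28 → 498.
Reduction: 572 − 498 = 74.

74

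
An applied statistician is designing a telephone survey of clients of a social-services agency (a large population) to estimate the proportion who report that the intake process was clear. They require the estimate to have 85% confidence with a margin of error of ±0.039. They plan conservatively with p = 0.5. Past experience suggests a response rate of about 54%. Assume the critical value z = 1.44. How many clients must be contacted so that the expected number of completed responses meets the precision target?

632

Completed interviews needed: n₀ = 1.44² × 0.2500 / 0.039² ≈ 340.83 → 341.
At a 54% response rate, contacts needed = 341 / 0.54 ≈ 631.48 → 632.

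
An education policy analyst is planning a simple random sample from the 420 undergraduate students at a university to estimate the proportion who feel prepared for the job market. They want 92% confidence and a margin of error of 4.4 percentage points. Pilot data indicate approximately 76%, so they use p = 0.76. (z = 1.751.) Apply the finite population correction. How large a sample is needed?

172

Unadjusted: n₀ = 1.751² × 0.76 × 0.24 / 0.044² ≈ 288.86, so n₀ = 289.
Finite population correction with N = 420: n = n₀ / (1 + (n₀−1)/N) = 289 / (1 + 288/420) = 289 / 1.6857 ≈ 171.44.
Rounding up, n = 172.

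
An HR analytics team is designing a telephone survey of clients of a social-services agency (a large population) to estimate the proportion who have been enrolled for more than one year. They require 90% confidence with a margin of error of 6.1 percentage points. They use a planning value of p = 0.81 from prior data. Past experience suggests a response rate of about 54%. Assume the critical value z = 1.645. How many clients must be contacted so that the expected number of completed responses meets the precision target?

Completed interviews needed: n₀ = 1.645² × 0.1539 / 0.061² ≈ 111.92 → 112.
At a 54% response rate, contacts needed = 112 / 0.54 ≈ 207.41 → 208.

208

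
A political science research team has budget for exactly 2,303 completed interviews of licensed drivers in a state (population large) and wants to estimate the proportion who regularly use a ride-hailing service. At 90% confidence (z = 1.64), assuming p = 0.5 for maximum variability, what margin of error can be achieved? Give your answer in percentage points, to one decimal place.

1.7

SE(p̂) = √[p(1−p)/n] = √[0.2500/2303] = 0.01042.
E = z × SE = 1.64 × 0.01042 = 0.01709, or 1.7 percentage points.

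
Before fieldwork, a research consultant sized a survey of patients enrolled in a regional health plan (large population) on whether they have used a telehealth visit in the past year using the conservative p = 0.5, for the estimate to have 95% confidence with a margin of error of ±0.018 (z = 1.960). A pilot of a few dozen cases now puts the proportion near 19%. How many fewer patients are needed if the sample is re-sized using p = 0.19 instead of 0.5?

1140

Conservative (p = 0.5): n = 1.960² × 0.25 / 0.018² ≈ 2964.20 → 2965.
Using p = 0.19: p(1−p) = 0.1539, so n = 1.960² × 0.1539 / 0.018² ≈ 1824.76 → 1825.
Reduction: 2965 − 1825 = 1140.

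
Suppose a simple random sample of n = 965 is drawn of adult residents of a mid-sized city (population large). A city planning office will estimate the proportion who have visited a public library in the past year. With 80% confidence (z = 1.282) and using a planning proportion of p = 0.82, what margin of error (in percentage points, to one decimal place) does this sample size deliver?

SE(p̂) = √[p(1−p)/n] = √[0.1476/965] = 0.01237.
E = z × SE = 1.282 × 0.01237 = 0.01586, or 1.6 percentage points.

1.6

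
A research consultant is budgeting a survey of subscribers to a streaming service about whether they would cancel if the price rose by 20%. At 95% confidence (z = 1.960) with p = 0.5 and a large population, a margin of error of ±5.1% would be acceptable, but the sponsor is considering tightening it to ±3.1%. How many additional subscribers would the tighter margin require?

630

At ±5.1%: n = 1.960² × 0.2500 / 0.051² ≈ 369.24 → 370.
At ±3.1%: n = 1.960² × 0.2500 / 0.031² ≈ 999.38 → 1000.
Additional respondents: 1000 − 370 = 630.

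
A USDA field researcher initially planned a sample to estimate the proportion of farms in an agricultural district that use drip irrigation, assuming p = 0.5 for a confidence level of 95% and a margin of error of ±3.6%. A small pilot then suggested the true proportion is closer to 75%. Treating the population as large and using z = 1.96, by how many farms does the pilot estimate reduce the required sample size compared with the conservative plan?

186

Conservative (p = 0.5): n = 1.96² × 0.25 / 0.036² ≈ 741.05 → 742.
Using p = 0.75: p(1−p) = 0.1875, so n = 1.96² × 0.1875 / 0.036² ≈ 555.79 → 556.
Reduction: 742 − 556 = 186.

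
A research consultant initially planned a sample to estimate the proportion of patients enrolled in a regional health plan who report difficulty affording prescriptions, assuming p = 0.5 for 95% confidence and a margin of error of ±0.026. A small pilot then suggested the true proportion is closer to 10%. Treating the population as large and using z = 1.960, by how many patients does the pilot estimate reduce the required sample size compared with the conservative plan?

909

Conservative (p = 0.5): n = 1.960² × 0.25 / 0.026² ≈ 1420.71 → 1421.
Using p = 0.10: p(1−p) = 0.0900, so n = 1.960² × 0.0900 / 0.026² ≈ 511.46 → 512.
Reduction: 1421 − 512 = 909.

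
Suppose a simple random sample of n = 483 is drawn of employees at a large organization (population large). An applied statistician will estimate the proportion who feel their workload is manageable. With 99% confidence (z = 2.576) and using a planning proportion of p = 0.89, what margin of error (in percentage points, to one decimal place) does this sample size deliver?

SE(p̂) = √[p(1−p)/n] = √[0.0979/483] = 0.01424.
E = z × SE = 2.576 × 0.01424 = 0.03667, or 3.7 percentage points.

3.7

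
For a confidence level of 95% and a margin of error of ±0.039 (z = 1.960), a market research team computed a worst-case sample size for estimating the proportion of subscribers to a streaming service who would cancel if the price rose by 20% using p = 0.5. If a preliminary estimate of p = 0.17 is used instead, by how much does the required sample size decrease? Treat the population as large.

275

Conservative (p = 0.5): n = 1.960² × 0.25 / 0.039² ≈ 631.43 → 632.
Using p = 0.17: p(1−p) = 0.1411, so n = 1.960² × 0.1411 / 0.039² ≈ 356.38 → 357.
Reduction: 632 − 357 = 275.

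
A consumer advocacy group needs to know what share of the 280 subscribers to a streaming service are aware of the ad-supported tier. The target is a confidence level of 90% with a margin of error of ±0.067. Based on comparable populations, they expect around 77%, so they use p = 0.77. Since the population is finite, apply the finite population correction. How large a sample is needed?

For 90% confidence, z = 1.64.
Unadjusted: n₀ = 1.64² × 0.77 × 0.23 / 0.067² ≈ 106.11, so n₀ = 107.
Finite population correction with N = 280: n = n₀ / (1 + (n₀−1)/N) = 107 / (1 + 106/280) = 107 / 1.3786 ≈ 77.62.
Rounding up, n = 78.

78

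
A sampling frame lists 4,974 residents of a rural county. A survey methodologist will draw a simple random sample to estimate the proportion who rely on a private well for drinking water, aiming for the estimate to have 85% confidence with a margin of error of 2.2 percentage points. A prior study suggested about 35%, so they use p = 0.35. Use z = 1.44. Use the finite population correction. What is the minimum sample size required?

816

Unadjusted: n₀ = 1.44² × 0.35 × 0.65 / 0.022² ≈ 974.68, so n₀ = 975.
Finite population correction with N = 4,974: n = n₀ / (1 + (n₀−1)/N) = 975 / (1 + 974/4974) = 975 / 1.1958 ≈ 815.34.
Rounding up, n = 816.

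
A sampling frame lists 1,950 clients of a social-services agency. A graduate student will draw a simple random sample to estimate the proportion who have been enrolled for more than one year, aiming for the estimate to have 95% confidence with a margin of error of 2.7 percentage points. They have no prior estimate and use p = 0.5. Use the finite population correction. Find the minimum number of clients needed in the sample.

787

For 95% confidence, z = 1.96.
Unadjusted: n₀ = 1.96² × 0.50 × 0.50 / 0.027² ≈ 1317.42, so n₀ = 1318.
Finite population correction with N = 1,950: n = n₀ / (1 + (n₀−1)/N) = 1318 / (1 + 1317/1950) = 1318 / 1.6754 ≈ 786.69.
Rounding up, n = 787.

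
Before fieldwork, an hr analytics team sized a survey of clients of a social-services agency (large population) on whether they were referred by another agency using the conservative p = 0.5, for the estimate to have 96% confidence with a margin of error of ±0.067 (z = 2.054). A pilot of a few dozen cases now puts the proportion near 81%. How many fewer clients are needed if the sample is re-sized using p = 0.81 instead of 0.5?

90

Conservative (p = 0.5): n = 2.054² × 0.25 / 0.067² ≈ 234.96 → 235.
Using p = 0.81: p(1−p) = 0.1539, so n = 2.054² × 0.1539 / 0.067² ≈ 144.64 → 145.
Reduction: 235 − 145 = 90.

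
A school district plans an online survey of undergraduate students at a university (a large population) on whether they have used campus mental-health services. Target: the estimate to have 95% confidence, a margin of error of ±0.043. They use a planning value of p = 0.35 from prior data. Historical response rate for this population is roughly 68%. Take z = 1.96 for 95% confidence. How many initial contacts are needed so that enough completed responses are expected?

696

Completed interviews needed: n₀ = 1.96² × 0.2275 / 0.043² ≈ 472.67 → 473.
At a 68% response rate, contacts needed = 473 / 0.68 ≈ 695.59 → 696.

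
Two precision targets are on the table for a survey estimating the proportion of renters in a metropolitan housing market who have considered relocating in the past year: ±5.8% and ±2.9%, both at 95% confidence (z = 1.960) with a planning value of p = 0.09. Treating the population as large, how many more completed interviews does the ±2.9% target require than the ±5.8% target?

At ±5.8%: n = 1.960² × 0.0819 / 0.058² ≈ 93.53 → 94.
At ±2.9%: n = 1.960² × 0.0819 / 0.029² ≈ 374.11 → 375.
Additional respondents: 375 − 94 = 281.

281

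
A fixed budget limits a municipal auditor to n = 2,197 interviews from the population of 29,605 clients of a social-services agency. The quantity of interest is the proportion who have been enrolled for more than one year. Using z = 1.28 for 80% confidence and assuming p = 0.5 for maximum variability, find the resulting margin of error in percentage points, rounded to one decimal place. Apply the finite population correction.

Finite-population factor: (N−n)/(N−1) = (29605−2197)/(29605−1) = 0.9258.
SE(p̂) = √[p(1−p)/n · (N−n)/(N−1)] = √[0.2500/2197 × 0.9258] = 0.01026.
E = z × SE = 1.28 × 0.01026 = 0.01314 ≈ 1.3 percentage points.

1.3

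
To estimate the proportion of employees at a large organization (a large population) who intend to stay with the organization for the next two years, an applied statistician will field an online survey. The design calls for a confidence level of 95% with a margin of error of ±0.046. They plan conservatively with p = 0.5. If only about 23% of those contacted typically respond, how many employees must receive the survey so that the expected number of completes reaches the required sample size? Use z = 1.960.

1974

Completed interviews needed: n₀ = 1.960² × 0.2500 / 0.046² ≈ 453.88 → 454.
At a 23% response rate, contacts needed = 454 / 0.23 ≈ 1973.91 → 1974.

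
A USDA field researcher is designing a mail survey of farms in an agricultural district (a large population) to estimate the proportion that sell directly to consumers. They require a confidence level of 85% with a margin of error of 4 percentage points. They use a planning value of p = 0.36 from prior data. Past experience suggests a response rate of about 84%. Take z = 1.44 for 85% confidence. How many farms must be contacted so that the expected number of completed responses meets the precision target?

Completed interviews needed: n₀ = 1.44² × 0.2304 / 0.040² ≈ 298.60 → 299.
At an 84% response rate, contacts needed = 299 / 0.84 ≈ 355.95 → 356.

356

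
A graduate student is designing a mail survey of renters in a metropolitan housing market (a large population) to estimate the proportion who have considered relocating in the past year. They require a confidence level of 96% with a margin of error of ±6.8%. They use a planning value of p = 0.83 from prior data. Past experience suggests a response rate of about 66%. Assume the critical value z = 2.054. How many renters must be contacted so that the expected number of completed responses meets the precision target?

196

Completed interviews needed: n₀ = 2.054² × 0.1411 / 0.068² ≈ 128.74 → 129.
At a 66% response rate, contacts needed = 129 / 0.66 ≈ 195.45 → 196.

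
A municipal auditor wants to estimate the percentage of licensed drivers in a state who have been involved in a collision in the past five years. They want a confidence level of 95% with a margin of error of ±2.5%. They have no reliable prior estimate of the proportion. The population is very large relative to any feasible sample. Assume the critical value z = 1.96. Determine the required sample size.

1537

With no prior estimate, use p = 0.5, giving p(1−p) = 0.25.
n = z²·p(1−p)/E² = 1.96² × 0.2500 / 0.025² = 3.8416 × 0.2500 / 0.000625 ≈ 1536.64.
Rounding up gives n = 1537.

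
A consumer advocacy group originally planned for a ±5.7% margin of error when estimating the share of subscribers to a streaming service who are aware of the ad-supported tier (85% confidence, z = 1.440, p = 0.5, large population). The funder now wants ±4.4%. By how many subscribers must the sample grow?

At ±5.7%: n = 1.440² × 0.2500 / 0.057² ≈ 159.56 → 160.
At ±4.4%: n = 1.440² × 0.2500 / 0.044² ≈ 267.77 → 268.
Additional respondents: 268 − 160 = 108.

108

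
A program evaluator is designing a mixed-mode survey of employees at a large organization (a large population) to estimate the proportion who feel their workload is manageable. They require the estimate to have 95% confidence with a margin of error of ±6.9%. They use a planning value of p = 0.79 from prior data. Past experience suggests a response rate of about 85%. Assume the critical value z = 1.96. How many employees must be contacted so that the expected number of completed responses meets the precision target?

Completed interviews needed: n₀ = 1.96² × 0.1659 / 0.069² ≈ 133.86 → 134.
At an 85% response rate, contacts needed = 134 / 0.85 ≈ 157.65 → 158.

158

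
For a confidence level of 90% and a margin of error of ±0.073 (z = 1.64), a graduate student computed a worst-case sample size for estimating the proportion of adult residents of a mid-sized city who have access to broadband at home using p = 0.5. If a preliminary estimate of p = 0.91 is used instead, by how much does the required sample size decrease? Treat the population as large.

Conservative (p = 0.5): n = 1.64² × 0.25 / 0.073² ≈ 126.18 → 127.
Using p = 0.91: p(1−p) = 0.0819, so n = 1.64² × 0.0819 / 0.073² ≈ 41.34 → 42.
Reduction: 127 − 42 = 85.

85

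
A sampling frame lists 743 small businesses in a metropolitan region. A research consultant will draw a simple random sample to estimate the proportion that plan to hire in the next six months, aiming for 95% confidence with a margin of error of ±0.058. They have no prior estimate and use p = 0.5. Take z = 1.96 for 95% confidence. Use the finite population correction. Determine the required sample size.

207

Unadjusted: n₀ = 1.96² × 0.50 × 0.50 / 0.058² ≈ 285.49, so n₀ = 286.
Finite population correction with N = 743: n = n₀ / (1 + (n₀−1)/N) = 286 / (1 + 285/743) = 286 / 1.3836 ≈ 206.71.
Rounding up, n = 207.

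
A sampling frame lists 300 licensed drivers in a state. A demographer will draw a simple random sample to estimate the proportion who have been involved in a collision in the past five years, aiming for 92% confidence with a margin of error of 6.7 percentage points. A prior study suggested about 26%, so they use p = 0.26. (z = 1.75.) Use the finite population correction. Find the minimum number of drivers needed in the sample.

Unadjusted: n₀ = 1.75² × 0.26 × 0.74 / 0.067² ≈ 131.26, so n₀ = 132.
Finite population correction with N = 300: n = n₀ / (1 + (n₀−1)/N) = 132 / (1 + 131/300) = 132 / 1.4367 ≈ 91.88.
Rounding up, n = 92.

92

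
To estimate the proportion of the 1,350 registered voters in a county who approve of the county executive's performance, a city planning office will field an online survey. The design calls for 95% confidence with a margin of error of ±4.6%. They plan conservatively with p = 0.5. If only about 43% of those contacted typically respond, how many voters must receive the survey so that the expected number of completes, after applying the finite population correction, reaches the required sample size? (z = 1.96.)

791

Completed interviews needed (unadjusted): n₀ = 1.96² × 0.2500 / 0.046² ≈ 453.88 → 454.
FPC for N = 1,350: n = 454 / (1 + 453/1350) = 454 / 1.3356 ≈ 339.93 → 340.
At a 43% response rate, contacts needed = 340 / 0.43 ≈ 790.70 → 791.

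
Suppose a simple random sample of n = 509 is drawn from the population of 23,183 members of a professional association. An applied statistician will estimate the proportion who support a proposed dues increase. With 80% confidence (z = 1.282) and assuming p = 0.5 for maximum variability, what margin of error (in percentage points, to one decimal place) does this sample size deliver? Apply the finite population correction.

2.8

Finite-population factor: (N−n)/(N−1) = (23183−509)/(23183−1) = 0.9781.
SE(p̂) = √[p(1−p)/n · (N−n)/(N−1)] = √[0.2500/509 × 0.9781] = 0.02192.
E = z × SE = 1.282 × 0.02192 = 0.02810 ≈ 2.8 percentage points.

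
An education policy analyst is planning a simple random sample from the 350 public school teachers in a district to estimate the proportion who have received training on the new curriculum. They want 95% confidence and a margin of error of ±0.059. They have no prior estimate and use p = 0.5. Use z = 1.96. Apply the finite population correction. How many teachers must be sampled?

155

Unadjusted: n₀ = 1.96² × 0.50 × 0.50 / 0.059² ≈ 275.90, so n₀ = 276.
Finite population correction with N = 350: n = n₀ / (1 + (n₀−1)/N) = 276 / (1 + 275/350) = 276 / 1.7857 ≈ 154.56.
Rounding up, n = 155.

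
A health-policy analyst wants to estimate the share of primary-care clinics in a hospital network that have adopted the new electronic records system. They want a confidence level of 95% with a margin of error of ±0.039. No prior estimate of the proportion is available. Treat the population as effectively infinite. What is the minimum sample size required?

For 95% confidence, z = 1.960.
With no prior estimate, use p = 0.5, giving p(1−p) = 0.25.
n = z²·p(1−p)/E² = 1.960² × 0.2500 / 0.039² = 3.8416 × 0.2500 / 0.001521 ≈ 631.43.
Rounding up gives n = 632.

632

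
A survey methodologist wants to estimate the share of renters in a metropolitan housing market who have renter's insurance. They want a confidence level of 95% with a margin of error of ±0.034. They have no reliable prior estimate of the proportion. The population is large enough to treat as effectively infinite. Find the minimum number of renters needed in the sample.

831

For 95% confidence, z = 1.960.
With no prior estimate, use p = 0.5, giving p(1−p) = 0.25.
n = z²·p(1−p)/E² = 1.960² × 0.2500 / 0.034² = 3.8416 × 0.2500 / 0.001156 ≈ 830.80.
Rounding up gives n = 831.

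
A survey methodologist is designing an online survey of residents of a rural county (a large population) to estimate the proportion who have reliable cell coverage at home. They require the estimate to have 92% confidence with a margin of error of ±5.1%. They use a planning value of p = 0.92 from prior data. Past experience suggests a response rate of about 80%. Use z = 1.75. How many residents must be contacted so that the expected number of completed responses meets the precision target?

109

Completed interviews needed: n₀ = 1.75² × 0.0736 / 0.051² ≈ 86.66 → 87.
At an 80% response rate, contacts needed = 87 / 0.80 ≈ 108.75 → 109.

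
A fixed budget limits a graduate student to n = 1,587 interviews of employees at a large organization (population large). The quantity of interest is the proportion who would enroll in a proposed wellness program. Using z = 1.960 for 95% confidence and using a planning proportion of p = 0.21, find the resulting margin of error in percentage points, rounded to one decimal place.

2.0

SE(p̂) = √[p(1−p)/n] = √[0.1659/1587] = 0.01022.
E = z × SE = 1.960 × 0.01022 = 0.02004, or 2.0 percentage points.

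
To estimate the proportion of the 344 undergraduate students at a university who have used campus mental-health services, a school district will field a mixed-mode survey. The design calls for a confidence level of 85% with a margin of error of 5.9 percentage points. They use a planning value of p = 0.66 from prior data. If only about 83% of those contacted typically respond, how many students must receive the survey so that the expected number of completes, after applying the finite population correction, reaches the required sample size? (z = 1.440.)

117

Completed interviews needed (unadjusted): n₀ = 1.440² × 0.2244 / 0.059² ≈ 133.67 → 134.
FPC for N = 344: n = 134 / (1 + 133/344) = 134 / 1.3866 ≈ 96.64 → 97.
At an 83% response rate, contacts needed = 97 / 0.83 ≈ 116.87 → 117.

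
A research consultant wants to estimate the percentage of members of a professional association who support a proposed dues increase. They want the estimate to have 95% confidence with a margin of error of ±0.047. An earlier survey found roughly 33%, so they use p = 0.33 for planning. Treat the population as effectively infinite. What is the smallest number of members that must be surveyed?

For 95% confidence, z = 1.960.
With p = 0.33, p(1−p) = 0.2211.
n = z²·p(1−p)/E² = 1.960² × 0.2211 / 0.047² = 3.8416 × 0.2211 / 0.002209 ≈ 384.51.
Rounding up gives n = 385.

385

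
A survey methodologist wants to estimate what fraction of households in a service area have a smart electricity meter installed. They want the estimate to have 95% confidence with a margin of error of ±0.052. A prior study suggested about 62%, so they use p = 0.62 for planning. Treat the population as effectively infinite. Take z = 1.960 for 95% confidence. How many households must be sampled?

With p = 0.62, p(1−p) = 0.2356.
n = z²·p(1−p)/E² = 1.960² × 0.2356 / 0.052² = 3.8416 × 0.2356 / 0.002704 ≈ 334.72.
Rounding up gives n = 335.

335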